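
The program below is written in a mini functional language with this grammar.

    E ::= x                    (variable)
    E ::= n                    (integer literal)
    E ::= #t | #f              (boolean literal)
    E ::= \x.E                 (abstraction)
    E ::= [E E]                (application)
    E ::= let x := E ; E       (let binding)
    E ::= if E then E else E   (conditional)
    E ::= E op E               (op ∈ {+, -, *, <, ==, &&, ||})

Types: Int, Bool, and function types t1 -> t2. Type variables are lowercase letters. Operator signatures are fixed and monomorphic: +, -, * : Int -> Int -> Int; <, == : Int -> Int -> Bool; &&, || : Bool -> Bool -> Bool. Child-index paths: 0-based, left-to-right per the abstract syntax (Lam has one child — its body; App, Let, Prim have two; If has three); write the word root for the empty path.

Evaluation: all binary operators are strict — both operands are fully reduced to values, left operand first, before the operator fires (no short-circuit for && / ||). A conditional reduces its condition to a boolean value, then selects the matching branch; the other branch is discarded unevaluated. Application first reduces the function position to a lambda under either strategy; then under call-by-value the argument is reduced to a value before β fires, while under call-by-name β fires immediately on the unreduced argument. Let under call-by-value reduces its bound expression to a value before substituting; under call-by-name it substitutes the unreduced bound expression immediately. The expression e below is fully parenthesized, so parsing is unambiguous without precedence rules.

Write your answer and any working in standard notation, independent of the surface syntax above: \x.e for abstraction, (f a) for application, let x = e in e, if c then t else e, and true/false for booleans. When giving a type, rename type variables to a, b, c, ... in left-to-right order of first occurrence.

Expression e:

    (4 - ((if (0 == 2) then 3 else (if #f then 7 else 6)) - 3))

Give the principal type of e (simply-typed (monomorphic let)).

Trace:
  unify Int ~ Int
  unify Int ~ Int
  unify Int ~ Int
  unify Bool ~ Bool
  unify Bool ~ Bool
  unify Int ~ Int
  unify Int ~ Int
  unify Int ~ Int
  unify Int ~ Int
  unify Int ~ Int

Answer: Int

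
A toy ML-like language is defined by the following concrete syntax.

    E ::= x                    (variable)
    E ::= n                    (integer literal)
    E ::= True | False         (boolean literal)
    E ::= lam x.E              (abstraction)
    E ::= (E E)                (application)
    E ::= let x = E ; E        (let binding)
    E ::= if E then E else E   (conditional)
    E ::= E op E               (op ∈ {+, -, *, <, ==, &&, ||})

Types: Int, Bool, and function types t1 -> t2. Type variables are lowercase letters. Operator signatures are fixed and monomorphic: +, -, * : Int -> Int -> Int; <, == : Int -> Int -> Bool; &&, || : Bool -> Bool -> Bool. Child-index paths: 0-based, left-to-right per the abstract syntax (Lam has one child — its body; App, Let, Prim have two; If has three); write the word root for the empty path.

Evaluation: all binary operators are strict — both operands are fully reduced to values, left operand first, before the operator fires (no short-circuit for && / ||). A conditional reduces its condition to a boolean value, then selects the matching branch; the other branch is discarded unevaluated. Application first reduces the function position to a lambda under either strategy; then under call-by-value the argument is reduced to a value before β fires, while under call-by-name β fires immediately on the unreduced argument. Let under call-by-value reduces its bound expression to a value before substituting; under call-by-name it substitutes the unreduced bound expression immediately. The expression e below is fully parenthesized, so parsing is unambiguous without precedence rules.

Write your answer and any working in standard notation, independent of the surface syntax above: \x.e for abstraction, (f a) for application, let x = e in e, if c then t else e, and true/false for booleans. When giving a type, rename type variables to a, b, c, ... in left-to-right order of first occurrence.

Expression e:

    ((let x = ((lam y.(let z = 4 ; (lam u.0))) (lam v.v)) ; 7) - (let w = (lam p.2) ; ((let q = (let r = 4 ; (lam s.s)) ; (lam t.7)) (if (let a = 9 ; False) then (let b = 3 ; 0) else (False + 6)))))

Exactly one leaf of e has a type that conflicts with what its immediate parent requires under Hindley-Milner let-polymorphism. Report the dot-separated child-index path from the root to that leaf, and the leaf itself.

Derivation:
let z : Int
\u._ : b -> Int
\y._ : a -> b -> Int
v : c
\v._ : c -> c
  unify a -> b -> Int ~ (c -> c) -> d
  unify a ~ c -> c
  unify b -> Int ~ d
_ _ : b -> Int
let x : forall. b -> Int
  unify Int ~ Int
\p._ : e -> Int
let w : forall. e -> Int
let r : Int
s : f
\s._ : f -> f
let q : forall. f -> f
\t._ : g -> Int
let a : Int
  unify Bool ~ Bool
let b : Int
  unify Bool ~ Int
  FAIL: mismatch Bool ~ Int

Answer: 1.1.1.2.0 : false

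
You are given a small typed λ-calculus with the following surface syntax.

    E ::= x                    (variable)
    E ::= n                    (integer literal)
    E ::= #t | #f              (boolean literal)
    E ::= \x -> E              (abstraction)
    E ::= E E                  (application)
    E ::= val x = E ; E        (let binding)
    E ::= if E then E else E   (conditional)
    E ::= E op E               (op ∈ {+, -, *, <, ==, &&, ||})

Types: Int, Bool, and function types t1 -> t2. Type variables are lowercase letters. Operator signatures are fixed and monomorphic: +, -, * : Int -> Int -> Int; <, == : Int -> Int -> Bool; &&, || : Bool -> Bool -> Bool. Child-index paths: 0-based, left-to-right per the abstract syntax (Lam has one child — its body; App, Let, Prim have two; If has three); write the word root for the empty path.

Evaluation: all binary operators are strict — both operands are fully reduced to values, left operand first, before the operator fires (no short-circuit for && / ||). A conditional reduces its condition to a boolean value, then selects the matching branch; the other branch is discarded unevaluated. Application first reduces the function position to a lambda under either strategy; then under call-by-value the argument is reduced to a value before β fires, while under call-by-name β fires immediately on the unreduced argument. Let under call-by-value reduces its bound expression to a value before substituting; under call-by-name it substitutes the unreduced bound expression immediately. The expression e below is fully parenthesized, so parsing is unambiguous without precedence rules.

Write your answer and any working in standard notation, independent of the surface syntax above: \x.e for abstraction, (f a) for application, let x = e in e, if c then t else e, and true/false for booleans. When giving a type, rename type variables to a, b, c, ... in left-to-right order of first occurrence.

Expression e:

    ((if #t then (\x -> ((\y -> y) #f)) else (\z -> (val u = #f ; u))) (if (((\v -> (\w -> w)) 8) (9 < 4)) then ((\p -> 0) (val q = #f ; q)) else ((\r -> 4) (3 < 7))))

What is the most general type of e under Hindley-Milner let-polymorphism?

Answer: Bool

Working:
  unify Bool ~ Bool
y : b
\y._ : b -> b
  unify b -> b ~ Bool -> c
  unify b ~ Bool
  unify Bool ~ c
_ _ : Bool
\x._ : a -> Bool
let u : Bool
u : Bool
\z._ : d -> Bool
  unify a -> Bool ~ d -> Bool
  unify a ~ d
  unify Bool ~ Bool
w : f
\w._ : f -> f
\v._ : e -> f -> f
  unify e -> f -> f ~ Int -> g
  unify e ~ Int
  unify f -> f ~ g
_ _ : f -> f
  unify Int ~ Int
  unify Int ~ Int
  unify f -> f ~ Bool -> h
  unify f ~ Bool
  unify Bool ~ h
_ _ : Bool
  unify Bool ~ Bool
\p._ : i -> Int
let q : Bool
q : Bool
  unify i -> Int ~ Bool -> j
  unify i ~ Bool
  unify Int ~ j
_ _ : Int
\r._ : k -> Int
  unify Int ~ Int
  unify Int ~ Int
  unify k -> Int ~ Bool -> l
  unify k ~ Bool
  unify Int ~ l
_ _ : Int
  unify Int ~ Int
  unify d -> Bool ~ Int -> m
  unify d ~ Int
  unify Bool ~ m
_ _ : Bool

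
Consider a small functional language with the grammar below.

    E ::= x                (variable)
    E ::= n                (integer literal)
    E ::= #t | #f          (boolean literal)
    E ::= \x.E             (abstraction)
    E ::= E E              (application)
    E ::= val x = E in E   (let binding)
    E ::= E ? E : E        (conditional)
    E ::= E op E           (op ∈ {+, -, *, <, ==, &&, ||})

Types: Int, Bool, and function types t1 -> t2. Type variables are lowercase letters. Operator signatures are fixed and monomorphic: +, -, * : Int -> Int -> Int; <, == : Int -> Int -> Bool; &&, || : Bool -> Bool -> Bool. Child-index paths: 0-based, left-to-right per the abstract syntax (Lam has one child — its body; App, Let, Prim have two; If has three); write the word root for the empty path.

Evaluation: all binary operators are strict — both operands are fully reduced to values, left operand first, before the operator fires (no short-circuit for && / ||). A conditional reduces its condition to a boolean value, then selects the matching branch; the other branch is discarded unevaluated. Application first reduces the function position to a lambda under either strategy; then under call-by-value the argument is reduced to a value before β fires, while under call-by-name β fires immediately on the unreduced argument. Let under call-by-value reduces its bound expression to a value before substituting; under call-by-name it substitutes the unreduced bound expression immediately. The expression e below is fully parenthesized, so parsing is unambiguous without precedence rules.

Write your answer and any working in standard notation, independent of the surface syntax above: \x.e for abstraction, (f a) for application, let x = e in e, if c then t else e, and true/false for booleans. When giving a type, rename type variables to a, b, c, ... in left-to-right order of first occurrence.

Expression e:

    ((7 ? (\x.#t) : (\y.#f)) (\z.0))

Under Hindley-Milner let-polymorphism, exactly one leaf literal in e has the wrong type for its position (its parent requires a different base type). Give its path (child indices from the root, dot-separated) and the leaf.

Trace:
  unify Int ~ Bool
  FAIL: mismatch Int ~ Bool

Answer: 0.0 : 7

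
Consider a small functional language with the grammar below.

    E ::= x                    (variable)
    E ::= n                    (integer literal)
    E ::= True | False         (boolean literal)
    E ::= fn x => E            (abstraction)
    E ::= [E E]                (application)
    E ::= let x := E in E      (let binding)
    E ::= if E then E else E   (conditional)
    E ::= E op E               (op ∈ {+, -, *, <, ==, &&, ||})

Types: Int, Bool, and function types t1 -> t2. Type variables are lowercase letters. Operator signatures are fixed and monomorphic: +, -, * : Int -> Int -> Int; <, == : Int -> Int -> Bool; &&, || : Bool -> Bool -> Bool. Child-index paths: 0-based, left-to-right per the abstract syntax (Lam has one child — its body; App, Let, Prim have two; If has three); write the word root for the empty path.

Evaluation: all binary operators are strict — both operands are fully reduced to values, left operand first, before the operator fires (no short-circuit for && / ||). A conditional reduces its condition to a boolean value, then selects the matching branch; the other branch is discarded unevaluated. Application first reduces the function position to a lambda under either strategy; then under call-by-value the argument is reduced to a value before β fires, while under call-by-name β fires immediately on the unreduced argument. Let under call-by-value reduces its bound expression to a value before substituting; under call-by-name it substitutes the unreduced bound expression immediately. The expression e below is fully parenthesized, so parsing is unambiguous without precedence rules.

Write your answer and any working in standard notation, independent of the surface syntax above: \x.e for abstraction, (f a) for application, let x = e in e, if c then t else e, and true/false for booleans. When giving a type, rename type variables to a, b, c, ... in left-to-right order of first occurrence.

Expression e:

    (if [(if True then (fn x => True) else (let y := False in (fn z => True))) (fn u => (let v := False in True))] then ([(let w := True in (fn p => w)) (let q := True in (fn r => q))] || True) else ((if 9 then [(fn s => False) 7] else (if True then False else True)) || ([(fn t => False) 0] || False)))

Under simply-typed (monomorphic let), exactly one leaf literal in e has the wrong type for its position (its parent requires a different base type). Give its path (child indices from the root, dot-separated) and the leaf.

Answer: 2.0.0 : 9

Working:
  unify Bool ~ Bool
\x._ : a -> Bool
let y : Bool
\z._ : b -> Bool
  unify a -> Bool ~ b -> Bool
  unify a ~ b
  unify Bool ~ Bool
let v : Bool
\u._ : c -> Bool
  unify b -> Bool ~ (c -> Bool) -> d
  unify b ~ c -> Bool
  unify Bool ~ d
_ _ : Bool
  unify Bool ~ Bool
let w : Bool
w : Bool
\p._ : e -> Bool
let q : Bool
q : Bool
\r._ : f -> Bool
  unify e -> Bool ~ (f -> Bool) -> g
  unify e ~ f -> Bool
  unify Bool ~ g
_ _ : Bool
  unify Bool ~ Bool
  unify Bool ~ Bool
  unify Int ~ Bool
  FAIL: mismatch Int ~ Bool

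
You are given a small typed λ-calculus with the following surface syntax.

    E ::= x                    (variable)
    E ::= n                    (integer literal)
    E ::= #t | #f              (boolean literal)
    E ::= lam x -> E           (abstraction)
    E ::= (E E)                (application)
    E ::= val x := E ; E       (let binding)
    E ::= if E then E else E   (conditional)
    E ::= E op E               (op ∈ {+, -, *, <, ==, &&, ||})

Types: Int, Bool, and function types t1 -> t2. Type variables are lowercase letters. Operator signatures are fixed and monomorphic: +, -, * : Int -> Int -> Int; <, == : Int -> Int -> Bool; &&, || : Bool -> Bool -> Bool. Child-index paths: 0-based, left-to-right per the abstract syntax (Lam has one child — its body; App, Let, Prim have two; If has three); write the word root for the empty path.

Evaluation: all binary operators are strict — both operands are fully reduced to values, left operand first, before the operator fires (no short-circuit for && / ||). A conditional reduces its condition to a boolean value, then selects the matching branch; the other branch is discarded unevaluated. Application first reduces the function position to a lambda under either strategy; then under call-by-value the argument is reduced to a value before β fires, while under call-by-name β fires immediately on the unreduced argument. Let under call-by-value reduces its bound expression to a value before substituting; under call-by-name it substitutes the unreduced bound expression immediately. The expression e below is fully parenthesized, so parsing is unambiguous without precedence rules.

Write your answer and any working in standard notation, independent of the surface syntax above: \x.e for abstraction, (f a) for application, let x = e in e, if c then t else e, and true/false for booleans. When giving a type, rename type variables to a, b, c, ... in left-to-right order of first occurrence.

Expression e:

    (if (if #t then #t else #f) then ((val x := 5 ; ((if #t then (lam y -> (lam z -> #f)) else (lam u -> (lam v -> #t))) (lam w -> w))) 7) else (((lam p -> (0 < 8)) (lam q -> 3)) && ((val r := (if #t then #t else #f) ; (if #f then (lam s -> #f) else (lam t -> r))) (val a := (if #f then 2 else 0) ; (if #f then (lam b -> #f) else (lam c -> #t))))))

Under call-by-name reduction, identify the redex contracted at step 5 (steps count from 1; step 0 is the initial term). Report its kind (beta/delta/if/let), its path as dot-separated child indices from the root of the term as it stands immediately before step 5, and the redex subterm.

Working:
step 0: (if (if true then true else false) then ((let x = 5 in ((if true then (\y.(\z.false)) else (\u.(\v.true))) (\w.w))) 7) else (((\p.(0 < 8)) (\q.3)) && ((let r = (if true then true else false) in (if false then (\s.false) else (\t.r))) (let a = (if false then 2 else 0) in (if false then (\b.false) else (\c.true))))))
step 1: [if@0] (if true then ((let x = 5 in ((if true then (\y.(\z.false)) else (\u.(\v.true))) (\w.w))) 7) else (((\p.(0 < 8)) (\q.3)) && ((let r = (if true then true else false) in (if false then (\s.false) else (\t.r))) (let a = (if false then 2 else 0) in (if false then (\b.false) else (\c.true))))))
step 2: [if@root] ((let x = 5 in ((if true then (\y.(\z.false)) else (\u.(\v.true))) (\w.w))) 7)
step 3: [let@0] (((if true then (\y.(\z.false)) else (\u.(\v.true))) (\w.w)) 7)
step 4: [if@0.0] (((\y.(\z.false)) (\w.w)) 7)
step 5: [beta@0] ((\z.false) 7)

Answer: beta at 0 : ((\y.(\z.false)) (\w.w))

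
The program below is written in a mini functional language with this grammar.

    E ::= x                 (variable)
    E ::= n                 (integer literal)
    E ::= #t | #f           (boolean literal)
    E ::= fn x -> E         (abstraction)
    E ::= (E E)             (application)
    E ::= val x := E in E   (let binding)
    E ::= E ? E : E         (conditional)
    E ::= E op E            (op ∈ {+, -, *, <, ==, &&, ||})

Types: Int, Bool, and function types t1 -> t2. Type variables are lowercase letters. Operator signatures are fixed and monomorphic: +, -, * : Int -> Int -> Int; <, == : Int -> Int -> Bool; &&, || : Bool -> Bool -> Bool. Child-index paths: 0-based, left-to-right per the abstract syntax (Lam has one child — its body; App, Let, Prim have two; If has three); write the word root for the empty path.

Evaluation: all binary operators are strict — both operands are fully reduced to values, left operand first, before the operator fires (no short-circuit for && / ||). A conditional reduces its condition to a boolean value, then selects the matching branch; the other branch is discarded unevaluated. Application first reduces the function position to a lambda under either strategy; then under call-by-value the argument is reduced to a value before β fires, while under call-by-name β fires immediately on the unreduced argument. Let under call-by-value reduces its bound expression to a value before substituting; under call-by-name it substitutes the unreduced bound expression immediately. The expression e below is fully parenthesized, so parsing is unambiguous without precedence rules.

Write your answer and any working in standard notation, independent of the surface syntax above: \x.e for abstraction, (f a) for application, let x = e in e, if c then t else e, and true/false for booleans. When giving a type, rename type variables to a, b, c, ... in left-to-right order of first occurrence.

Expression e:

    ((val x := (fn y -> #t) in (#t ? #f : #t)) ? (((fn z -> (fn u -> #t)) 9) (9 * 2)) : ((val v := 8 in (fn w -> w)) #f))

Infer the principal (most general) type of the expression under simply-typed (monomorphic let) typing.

Trace:
\y._ : a -> Bool
let x : a -> Bool
  unify Bool ~ Bool
  unify Bool ~ Bool
  unify Bool ~ Bool
\u._ : c -> Bool
\z._ : b -> c -> Bool
  unify b -> c -> Bool ~ Int -> d
  unify b ~ Int
  unify c -> Bool ~ d
_ _ : c -> Bool
  unify Int ~ Int
  unify Int ~ Int
  unify c -> Bool ~ Int -> e
  unify c ~ Int
  unify Bool ~ e
_ _ : Bool
let v : Int
w : f
\w._ : f -> f
  unify f -> f ~ Bool -> g
  unify f ~ Bool
  unify Bool ~ g
_ _ : Bool
  unify Bool ~ Bool

Answer: Bool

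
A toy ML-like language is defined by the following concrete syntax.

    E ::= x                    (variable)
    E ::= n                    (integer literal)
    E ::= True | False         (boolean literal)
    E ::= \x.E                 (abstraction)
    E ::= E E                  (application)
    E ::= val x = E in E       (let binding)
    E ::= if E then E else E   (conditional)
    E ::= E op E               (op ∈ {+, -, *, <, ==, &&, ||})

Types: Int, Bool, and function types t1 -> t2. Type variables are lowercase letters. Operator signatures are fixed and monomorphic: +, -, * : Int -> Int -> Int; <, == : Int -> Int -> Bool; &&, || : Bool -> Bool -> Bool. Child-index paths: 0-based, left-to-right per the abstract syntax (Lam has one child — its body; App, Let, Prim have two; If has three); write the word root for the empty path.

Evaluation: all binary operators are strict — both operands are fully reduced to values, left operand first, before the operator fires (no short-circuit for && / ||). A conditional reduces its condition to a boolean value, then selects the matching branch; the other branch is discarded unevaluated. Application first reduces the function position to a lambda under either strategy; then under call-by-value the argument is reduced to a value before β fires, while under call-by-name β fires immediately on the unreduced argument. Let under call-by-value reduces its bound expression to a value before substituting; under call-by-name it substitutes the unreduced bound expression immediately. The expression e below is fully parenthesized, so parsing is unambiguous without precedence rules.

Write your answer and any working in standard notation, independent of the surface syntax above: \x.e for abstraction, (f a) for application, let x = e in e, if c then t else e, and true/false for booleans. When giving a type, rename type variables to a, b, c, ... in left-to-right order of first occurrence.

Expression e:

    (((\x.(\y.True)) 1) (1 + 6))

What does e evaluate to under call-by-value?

Answer: true

Working:
step 0: (((\x.(\y.true)) 1) (1 + 6))
step 1: [beta@0] ((\y.true) (1 + 6))
step 2: [delta@1] ((\y.true) 7)
step 3: [beta@root] true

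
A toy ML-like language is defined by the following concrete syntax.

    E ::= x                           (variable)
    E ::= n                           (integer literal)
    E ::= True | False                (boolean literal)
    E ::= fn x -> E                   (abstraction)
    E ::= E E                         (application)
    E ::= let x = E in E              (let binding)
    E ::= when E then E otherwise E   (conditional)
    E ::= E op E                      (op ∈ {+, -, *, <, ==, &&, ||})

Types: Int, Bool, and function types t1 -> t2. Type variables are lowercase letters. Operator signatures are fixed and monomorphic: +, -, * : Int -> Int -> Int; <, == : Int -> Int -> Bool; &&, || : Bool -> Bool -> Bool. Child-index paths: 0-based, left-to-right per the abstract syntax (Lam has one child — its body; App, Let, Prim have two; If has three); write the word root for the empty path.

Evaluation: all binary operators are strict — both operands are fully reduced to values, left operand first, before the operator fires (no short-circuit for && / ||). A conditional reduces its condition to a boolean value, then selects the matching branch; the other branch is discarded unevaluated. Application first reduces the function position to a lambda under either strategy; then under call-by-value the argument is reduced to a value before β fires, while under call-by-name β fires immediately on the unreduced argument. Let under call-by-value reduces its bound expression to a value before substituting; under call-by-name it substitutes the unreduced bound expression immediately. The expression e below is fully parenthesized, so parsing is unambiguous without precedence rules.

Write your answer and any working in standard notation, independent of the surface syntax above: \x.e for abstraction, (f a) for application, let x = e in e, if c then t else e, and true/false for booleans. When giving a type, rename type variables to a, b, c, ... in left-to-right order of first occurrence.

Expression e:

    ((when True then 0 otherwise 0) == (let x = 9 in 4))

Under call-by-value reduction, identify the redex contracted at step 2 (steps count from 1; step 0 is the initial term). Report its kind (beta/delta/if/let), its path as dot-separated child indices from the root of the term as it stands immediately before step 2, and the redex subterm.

Trace:
step 0: ((if true then 0 else 0) == (let x = 9 in 4))
step 1: [if@0] (0 == (let x = 9 in 4))
step 2: [let@1] (0 == 4)

Answer: let at 1 : (let x = 9 in 4)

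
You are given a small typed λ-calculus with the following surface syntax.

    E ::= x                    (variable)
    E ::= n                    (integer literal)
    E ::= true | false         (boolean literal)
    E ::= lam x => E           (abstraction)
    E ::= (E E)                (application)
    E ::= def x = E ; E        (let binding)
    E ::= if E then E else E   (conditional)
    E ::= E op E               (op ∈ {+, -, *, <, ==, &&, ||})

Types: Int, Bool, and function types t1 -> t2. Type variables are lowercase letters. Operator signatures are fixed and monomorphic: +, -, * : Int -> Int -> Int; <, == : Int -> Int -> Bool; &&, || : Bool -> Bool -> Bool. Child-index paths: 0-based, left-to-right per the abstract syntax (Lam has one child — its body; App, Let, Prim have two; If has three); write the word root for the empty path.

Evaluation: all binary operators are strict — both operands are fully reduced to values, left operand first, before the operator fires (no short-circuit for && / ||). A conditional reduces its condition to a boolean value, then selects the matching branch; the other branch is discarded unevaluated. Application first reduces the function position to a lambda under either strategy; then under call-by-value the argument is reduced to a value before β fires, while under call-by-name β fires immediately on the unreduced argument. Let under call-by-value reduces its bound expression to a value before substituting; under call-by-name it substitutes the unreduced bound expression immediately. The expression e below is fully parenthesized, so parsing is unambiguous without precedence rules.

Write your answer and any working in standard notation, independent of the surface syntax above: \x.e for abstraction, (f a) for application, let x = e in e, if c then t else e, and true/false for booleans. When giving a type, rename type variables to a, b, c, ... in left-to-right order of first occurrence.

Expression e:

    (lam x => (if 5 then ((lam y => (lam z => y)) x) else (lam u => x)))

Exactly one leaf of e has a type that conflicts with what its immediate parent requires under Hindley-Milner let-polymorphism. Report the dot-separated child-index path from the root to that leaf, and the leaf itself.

Answer: 0.0 : 5

Working:
  unify Int ~ Bool
  FAIL: mismatch Int ~ Bool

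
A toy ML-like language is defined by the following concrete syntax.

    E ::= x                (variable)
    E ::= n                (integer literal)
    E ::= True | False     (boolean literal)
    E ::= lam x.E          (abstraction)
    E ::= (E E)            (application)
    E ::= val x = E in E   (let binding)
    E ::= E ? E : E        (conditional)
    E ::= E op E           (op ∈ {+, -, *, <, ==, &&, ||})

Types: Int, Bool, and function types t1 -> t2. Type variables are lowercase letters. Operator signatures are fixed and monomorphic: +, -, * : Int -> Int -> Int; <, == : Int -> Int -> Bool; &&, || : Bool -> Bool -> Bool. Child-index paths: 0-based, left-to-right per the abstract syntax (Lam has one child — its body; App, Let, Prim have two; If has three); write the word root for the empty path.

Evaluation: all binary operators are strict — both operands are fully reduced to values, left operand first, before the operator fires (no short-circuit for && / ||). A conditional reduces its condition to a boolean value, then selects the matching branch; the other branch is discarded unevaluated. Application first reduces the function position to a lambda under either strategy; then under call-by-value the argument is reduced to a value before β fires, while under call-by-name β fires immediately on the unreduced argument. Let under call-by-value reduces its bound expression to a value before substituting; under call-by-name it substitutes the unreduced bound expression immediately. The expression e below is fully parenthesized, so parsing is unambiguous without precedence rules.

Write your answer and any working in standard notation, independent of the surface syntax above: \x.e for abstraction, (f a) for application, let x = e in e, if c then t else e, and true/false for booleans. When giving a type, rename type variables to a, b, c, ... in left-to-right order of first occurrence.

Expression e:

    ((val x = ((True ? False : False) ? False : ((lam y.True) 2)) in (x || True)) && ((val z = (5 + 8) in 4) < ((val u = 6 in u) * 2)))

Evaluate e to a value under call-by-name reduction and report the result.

Answer: true

Working:
step 0: ((let x = (if (if true then false else false) then false else ((\y.true) 2)) in (x || true)) && ((let z = (5 + 8) in 4) < ((let u = 6 in u) * 2)))
step 1: [let@0] (((if (if true then false else false) then false else ((\y.true) 2)) || true) && ((let z = (5 + 8) in 4) < ((let u = 6 in u) * 2)))
step 2: [if@0.0.0] (((if false then false else ((\y.true) 2)) || true) && ((let z = (5 + 8) in 4) < ((let u = 6 in u) * 2)))
step 3: [if@0.0] ((((\y.true) 2) || true) && ((let z = (5 + 8) in 4) < ((let u = 6 in u) * 2)))
step 4: [beta@0.0] ((true || true) && ((let z = (5 + 8) in 4) < ((let u = 6 in u) * 2)))
step 5: [delta@0] (true && ((let z = (5 + 8) in 4) < ((let u = 6 in u) * 2)))
step 6: [let@1.0] (true && (4 < ((let u = 6 in u) * 2)))
step 7: [let@1.1.0] (true && (4 < (6 * 2)))
step 8: [delta@1.1] (true && (4 < 12))
step 9: [delta@1] (true && true)
step 10: [delta@root] true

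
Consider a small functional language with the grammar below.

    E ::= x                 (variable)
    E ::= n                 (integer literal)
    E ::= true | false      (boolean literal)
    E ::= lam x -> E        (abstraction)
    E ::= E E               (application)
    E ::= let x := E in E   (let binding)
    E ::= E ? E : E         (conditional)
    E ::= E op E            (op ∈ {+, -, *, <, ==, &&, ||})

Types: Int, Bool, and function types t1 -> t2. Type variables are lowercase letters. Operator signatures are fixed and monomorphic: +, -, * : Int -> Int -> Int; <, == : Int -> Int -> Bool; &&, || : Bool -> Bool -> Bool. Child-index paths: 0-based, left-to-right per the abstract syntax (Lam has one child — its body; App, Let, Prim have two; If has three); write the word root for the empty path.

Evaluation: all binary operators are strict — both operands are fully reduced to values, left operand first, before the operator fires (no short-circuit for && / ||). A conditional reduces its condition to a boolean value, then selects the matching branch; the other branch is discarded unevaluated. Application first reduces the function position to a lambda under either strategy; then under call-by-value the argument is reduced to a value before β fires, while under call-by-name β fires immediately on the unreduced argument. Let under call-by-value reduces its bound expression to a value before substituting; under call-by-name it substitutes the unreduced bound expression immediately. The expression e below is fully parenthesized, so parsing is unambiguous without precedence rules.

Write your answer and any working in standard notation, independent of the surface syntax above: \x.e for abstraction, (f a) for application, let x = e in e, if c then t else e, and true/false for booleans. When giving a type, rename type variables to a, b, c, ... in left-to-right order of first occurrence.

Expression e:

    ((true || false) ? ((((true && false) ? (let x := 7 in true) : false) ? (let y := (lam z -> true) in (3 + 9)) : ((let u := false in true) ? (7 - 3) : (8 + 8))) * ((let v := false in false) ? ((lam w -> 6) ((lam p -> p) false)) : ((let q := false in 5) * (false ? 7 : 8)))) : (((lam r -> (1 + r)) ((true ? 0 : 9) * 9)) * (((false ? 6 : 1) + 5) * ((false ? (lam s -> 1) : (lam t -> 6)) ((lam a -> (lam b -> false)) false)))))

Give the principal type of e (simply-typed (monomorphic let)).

Answer: Int

Working:
  unify Bool ~ Bool
  unify Bool ~ Bool
  unify Bool ~ Bool
  unify Bool ~ Bool
  unify Bool ~ Bool
  unify Bool ~ Bool
let x : Int
  unify Bool ~ Bool
  unify Bool ~ Bool
\z._ : a -> Bool
let y : a -> Bool
  unify Int ~ Int
  unify Int ~ Int
let u : Bool
  unify Bool ~ Bool
  unify Int ~ Int
  unify Int ~ Int
  unify Int ~ Int
  unify Int ~ Int
  unify Int ~ Int
  unify Int ~ Int
  unify Int ~ Int
let v : Bool
  unify Bool ~ Bool
\w._ : b -> Int
p : c
\p._ : c -> c
  unify c -> c ~ Bool -> d
  unify c ~ Bool
  unify Bool ~ d
_ _ : Bool
  unify b -> Int ~ Bool -> e
  unify b ~ Bool
  unify Int ~ e
_ _ : Int
let q : Bool
  unify Int ~ Int
  unify Bool ~ Bool
  unify Int ~ Int
  unify Int ~ Int
  unify Int ~ Int
  unify Int ~ Int
  unify Int ~ Int
r : f
  unify f ~ Int
\r._ : Int -> Int
  unify Bool ~ Bool
  unify Int ~ Int
  unify Int ~ Int
  unify Int ~ Int
  unify Int -> Int ~ Int -> g
  unify Int ~ Int
  unify Int ~ g
_ _ : Int
  unify Int ~ Int
  unify Bool ~ Bool
  unify Int ~ Int
  unify Int ~ Int
  unify Int ~ Int
  unify Int ~ Int
  unify Bool ~ Bool
\s._ : h -> Int
\t._ : i -> Int
  unify h -> Int ~ i -> Int
  unify h ~ i
  unify Int ~ Int
\b._ : k -> Bool
\a._ : j -> k -> Bool
  unify j -> k -> Bool ~ Bool -> l
  unify j ~ Bool
  unify k -> Bool ~ l
_ _ : k -> Bool
  unify i -> Int ~ (k -> Bool) -> m
  unify i ~ k -> Bool
  unify Int ~ m
_ _ : Int
  unify Int ~ Int
  unify Int ~ Int
  unify Int ~ Int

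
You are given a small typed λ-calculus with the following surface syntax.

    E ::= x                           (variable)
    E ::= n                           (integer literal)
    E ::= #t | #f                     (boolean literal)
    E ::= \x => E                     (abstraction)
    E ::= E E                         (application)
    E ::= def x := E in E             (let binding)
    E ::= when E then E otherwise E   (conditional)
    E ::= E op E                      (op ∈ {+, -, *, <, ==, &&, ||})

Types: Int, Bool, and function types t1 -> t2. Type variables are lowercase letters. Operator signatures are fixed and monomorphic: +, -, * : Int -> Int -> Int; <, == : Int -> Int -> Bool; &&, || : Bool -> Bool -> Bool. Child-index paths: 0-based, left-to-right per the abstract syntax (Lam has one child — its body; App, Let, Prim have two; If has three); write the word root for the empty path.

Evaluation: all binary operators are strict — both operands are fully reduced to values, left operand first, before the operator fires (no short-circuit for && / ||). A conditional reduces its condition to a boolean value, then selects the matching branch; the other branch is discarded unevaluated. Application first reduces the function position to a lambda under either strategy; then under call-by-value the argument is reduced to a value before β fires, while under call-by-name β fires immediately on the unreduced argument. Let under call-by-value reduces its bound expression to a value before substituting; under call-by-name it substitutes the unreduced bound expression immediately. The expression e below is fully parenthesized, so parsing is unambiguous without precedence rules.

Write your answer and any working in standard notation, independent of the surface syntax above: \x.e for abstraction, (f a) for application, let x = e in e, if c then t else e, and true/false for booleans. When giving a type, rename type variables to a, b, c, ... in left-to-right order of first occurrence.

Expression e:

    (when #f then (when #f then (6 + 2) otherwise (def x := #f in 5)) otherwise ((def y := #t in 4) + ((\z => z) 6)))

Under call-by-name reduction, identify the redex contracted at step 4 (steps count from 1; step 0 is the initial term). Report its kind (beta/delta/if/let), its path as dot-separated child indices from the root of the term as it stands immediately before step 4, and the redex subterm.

Trace:
step 0: (if false then (if false then (6 + 2) else (let x = false in 5)) else ((let y = true in 4) + ((\z.z) 6)))
step 1: [if@root] ((let y = true in 4) + ((\z.z) 6))
step 2: [let@0] (4 + ((\z.z) 6))
step 3: [beta@1] (4 + 6)
step 4: [delta@root] 10

Answer: delta at root : (4 + 6)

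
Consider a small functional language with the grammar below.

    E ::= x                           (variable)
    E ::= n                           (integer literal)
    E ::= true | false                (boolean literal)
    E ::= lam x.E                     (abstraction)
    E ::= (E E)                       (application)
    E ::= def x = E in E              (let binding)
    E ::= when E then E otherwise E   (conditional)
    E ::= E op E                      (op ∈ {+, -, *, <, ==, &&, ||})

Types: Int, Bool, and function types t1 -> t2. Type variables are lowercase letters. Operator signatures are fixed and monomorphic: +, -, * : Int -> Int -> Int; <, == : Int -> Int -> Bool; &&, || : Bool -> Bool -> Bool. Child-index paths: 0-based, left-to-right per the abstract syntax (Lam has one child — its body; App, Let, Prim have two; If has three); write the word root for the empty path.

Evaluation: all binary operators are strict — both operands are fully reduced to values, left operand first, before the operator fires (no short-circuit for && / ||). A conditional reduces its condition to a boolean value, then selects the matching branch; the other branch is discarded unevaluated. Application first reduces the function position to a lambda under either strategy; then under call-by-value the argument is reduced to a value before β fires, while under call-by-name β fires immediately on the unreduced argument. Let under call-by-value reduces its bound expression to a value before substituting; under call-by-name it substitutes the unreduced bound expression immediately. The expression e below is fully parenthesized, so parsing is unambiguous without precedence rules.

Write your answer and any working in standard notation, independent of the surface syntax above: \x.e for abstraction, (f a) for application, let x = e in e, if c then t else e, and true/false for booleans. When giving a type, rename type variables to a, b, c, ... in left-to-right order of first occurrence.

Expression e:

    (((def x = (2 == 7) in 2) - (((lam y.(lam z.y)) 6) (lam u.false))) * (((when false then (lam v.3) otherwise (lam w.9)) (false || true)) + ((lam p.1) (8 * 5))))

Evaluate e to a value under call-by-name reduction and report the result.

Derivation:
step 0: (((let x = (2 == 7) in 2) - (((\y.(\z.y)) 6) (\u.false))) * (((if false then (\v.3) else (\w.9)) (false || true)) + ((\p.1) (8 * 5))))
step 1: [let@0.0] ((2 - (((\y.(\z.y)) 6) (\u.false))) * (((if false then (\v.3) else (\w.9)) (false || true)) + ((\p.1) (8 * 5))))
step 2: [beta@0.1.0] ((2 - ((\z.6) (\u.false))) * (((if false then (\v.3) else (\w.9)) (false || true)) + ((\p.1) (8 * 5))))
step 3: [beta@0.1] ((2 - 6) * (((if false then (\v.3) else (\w.9)) (false || true)) + ((\p.1) (8 * 5))))
step 4: [delta@0] (-4 * (((if false then (\v.3) else (\w.9)) (false || true)) + ((\p.1) (8 * 5))))
step 5: [if@1.0.0] (-4 * (((\w.9) (false || true)) + ((\p.1) (8 * 5))))
step 6: [beta@1.0] (-4 * (9 + ((\p.1) (8 * 5))))
step 7: [beta@1.1] (-4 * (9 + 1))
step 8: [delta@1] (-4 * 10)
step 9: [delta@root] -40

Answer: -40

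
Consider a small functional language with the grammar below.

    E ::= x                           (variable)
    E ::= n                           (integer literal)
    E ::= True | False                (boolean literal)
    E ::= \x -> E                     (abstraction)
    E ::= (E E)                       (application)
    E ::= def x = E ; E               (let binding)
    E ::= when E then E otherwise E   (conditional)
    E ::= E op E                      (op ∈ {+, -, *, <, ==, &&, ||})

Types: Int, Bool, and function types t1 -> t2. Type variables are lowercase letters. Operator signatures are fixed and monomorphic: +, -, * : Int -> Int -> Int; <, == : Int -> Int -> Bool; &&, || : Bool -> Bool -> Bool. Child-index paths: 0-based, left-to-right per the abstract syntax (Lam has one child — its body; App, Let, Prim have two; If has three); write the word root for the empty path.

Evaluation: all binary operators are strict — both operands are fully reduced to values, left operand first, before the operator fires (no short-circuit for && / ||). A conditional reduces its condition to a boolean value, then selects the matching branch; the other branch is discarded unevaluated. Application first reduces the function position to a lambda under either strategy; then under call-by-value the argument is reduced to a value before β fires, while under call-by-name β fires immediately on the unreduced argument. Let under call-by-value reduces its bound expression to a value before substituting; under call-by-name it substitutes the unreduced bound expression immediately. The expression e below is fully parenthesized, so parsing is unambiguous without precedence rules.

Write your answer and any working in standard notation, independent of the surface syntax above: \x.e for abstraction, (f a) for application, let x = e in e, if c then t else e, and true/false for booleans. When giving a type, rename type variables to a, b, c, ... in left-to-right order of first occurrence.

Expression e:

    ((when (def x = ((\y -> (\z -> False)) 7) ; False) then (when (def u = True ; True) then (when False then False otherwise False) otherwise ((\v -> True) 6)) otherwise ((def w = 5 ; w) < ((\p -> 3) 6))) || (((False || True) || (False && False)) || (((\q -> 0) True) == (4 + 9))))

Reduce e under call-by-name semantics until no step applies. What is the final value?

Answer: true

Derivation:
step 0: ((if (let x = ((\y.(\z.false)) 7) in false) then (if (let u = true in true) then (if false then false else false) else ((\v.true) 6)) else ((let w = 5 in w) < ((\p.3) 6))) || (((false || true) || (false && false)) || (((\q.0) true) == (4 + 9))))
step 1: [let@0.0] ((if false then (if (let u = true in true) then (if false then false else false) else ((\v.true) 6)) else ((let w = 5 in w) < ((\p.3) 6))) || (((false || true) || (false && false)) || (((\q.0) true) == (4 + 9))))
step 2: [if@0] (((let w = 5 in w) < ((\p.3) 6)) || (((false || true) || (false && false)) || (((\q.0) true) == (4 + 9))))
step 3: [let@0.0] ((5 < ((\p.3) 6)) || (((false || true) || (false && false)) || (((\q.0) true) == (4 + 9))))
step 4: [beta@0.1] ((5 < 3) || (((false || true) || (false && false)) || (((\q.0) true) == (4 + 9))))
step 5: [delta@0] (false || (((false || true) || (false && false)) || (((\q.0) true) == (4 + 9))))
step 6: [delta@1.0.0] (false || ((true || (false && false)) || (((\q.0) true) == (4 + 9))))
step 7: [delta@1.0.1] (false || ((true || false) || (((\q.0) true) == (4 + 9))))
step 8: [delta@1.0] (false || (true || (((\q.0) true) == (4 + 9))))
step 9: [beta@1.1.0] (false || (true || (0 == (4 + 9))))
step 10: [delta@1.1.1] (false || (true || (0 == 13)))
step 11: [delta@1.1] (false || (true || false))
step 12: [delta@1] (false || true)
step 13: [delta@root] true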